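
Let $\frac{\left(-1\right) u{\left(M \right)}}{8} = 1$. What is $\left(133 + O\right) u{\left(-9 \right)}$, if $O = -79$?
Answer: $-432$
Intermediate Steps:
$u{\left(M \right)} = -8$ ($u{\left(M \right)} = \left(-8\right) 1 = -8$)
$\left(133 + O\right) u{\left(-9 \right)} = \left(133 - 79\right) \left(-8\right) = 54 \left(-8\right) = -432$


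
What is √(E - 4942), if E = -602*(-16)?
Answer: √4690 ≈ 68.484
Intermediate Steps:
E = 9632
√(E - 4942) = √(9632 - 4942) = √4690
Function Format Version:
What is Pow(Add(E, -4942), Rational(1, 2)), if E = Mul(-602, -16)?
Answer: Pow(4690, Rational(1, 2)) ≈ 68.484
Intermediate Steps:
E = 9632
Pow(Add(E, -4942), Rational(1, 2)) = Pow(Add(9632, -4942), Rational(1, 2)) = Pow(4690, Rational(1, 2))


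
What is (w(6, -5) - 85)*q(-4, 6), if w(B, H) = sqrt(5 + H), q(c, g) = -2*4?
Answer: 680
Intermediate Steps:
q(c, g) = -8
(w(6, -5) - 85)*q(-4, 6) = (sqrt(5 - 5) - 85)*(-8) = (sqrt(0) - 85)*(-8) = (0 - 85)*(-8) = -85*(-8) = 680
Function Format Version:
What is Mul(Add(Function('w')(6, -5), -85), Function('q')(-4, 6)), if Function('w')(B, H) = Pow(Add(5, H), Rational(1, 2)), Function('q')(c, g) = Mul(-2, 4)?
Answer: 680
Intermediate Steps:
Function('q')(c, g) = -8
Mul(Add(Function('w')(6, -5), -85), Function('q')(-4, 6)) = Mul(Add(Pow(Add(5, -5), Rational(1, 2)), -85), -8) = Mul(Add(Pow(0, Rational(1, 2)), -85), -8) = Mul(Add(0, -85), -8) = Mul(-85, -8) = 680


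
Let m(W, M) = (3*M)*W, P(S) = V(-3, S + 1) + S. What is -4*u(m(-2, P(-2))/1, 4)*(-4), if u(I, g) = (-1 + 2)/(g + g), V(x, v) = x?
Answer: 2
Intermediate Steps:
P(S) = -3 + S
m(W, M) = 3*M*W
u(I, g) = 1/(2*g)
-4*u(m(-2, P(-2))/1, 4)*(-4) = -2/4*(-4) = -4*1/8*(-4) = -1/2*(-4) = 2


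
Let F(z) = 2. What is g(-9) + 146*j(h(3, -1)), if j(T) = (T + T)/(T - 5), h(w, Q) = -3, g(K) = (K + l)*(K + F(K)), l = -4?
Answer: 401/2 ≈ 200.50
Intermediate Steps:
g(K) = (-4 + K)*(2 + K) (g(K) = (K - 4)*(K + 2) = (-4 + K)*(2 + K))
j(T) = 2*T/(-5 + T) (j(T) = (2*T)/(-5 + T) = 2*T/(-5 + T))
g(-9) + 146*j(h(3, -1)) = (-8 + (-9)**2 - 2*(-9)) + 146*(2*(-3)/(-5 - 3)) = (-8 + 81 + 18) + 146*(2*(-3)/(-8)) = 91 + 146*(2*(-3)*(-1/8)) = 91 + 146*(3/4) = 91 + 219/2 = 401/2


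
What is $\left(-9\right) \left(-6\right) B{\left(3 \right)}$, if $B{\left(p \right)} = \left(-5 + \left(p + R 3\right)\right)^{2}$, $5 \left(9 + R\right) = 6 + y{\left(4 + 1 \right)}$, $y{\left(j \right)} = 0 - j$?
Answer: $\frac{1088856}{25} \approx 43554.0$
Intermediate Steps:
$y{\left(j \right)} = - j$
$R = - \frac{44}{5}$ ($R = -9 + \frac{6 - \left(4 + 1\right)}{5} = -9 + \frac{6 - 5}{5} = -9 + \frac{1}{5} \cdot 1 = -9 + \frac{1}{5} = - \frac{44}{5} \approx -8.8$)
$B{\left(p \right)} = \left(- \frac{157}{5} + p\right)^{2}$ ($B{\left(p \right)} = \left(-5 + \left(p - \frac{132}{5}\right)\right)^{2} = \left(-5 + \left(- \frac{132}{5} + p\right)\right)^{2} = \left(- \frac{157}{5} + p\right)^{2}$)
$\left(-9\right) \left(-6\right) B{\left(3 \right)} = \left(-9\right) \left(-6\right) \frac{\left(-157 + 5 \cdot 3\right)^{2}}{25} = 54 \frac{\left(-157 + 15\right)^{2}}{25} = 54 \frac{\left(-142\right)^{2}}{25} = 54 \cdot \frac{1}{25} \cdot 20164 = 54 \cdot \frac{20164}{25} = \frac{1088856}{25}$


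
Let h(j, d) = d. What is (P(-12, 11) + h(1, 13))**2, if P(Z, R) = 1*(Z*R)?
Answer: 14161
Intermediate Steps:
P(Z, R) = R*Z (P(Z, R) = 1*(R*Z) = R*Z)
(P(-12, 11) + h(1, 13))**2 = (11*(-12) + 13)**2 = (-132 + 13)**2 = (-119)**2 = 14161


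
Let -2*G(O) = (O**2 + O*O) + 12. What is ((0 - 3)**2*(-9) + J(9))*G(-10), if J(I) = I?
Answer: 7632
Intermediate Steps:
G(O) = -6 - O**2 (G(O) = -((O**2 + O*O) + 12)/2 = -((O**2 + O**2) + 12)/2 = -(2*O**2 + 12)/2 = -(12 + 2*O**2)/2 = -6 - O**2)
((0 - 3)**2*(-9) + J(9))*G(-10) = ((0 - 3)**2*(-9) + 9)*(-6 - 1*(-10)**2) = ((-3)**2*(-9) + 9)*(-6 - 1*100) = (9*(-9) + 9)*(-6 - 100) = (-81 + 9)*(-106) = -72*(-106) = 7632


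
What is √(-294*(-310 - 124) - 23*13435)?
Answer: I*√181409 ≈ 425.92*I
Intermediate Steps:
√(-294*(-310 - 124) - 23*13435) = √(-294*(-434) - 309005) = √(127596 - 309005) = √(-181409) = I*√181409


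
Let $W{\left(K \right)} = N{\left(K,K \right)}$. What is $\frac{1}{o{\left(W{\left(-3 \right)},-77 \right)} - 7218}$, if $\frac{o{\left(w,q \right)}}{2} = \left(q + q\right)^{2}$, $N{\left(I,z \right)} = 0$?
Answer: $\frac{1}{40214} \approx 2.4867 \cdot 10^{-5}$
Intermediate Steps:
$W{\left(K \right)} = 0$
$o{\left(w,q \right)} = 8 q^{2}$ ($o{\left(w,q \right)} = 2 \left(q + q\right)^{2} = 2 \left(2 q\right)^{2} = 2 \cdot 4 q^{2} = 8 q^{2}$)
$\frac{1}{o{\left(W{\left(-3 \right)},-77 \right)} - 7218} = \frac{1}{8 \left(-77\right)^{2} - 7218} = \frac{1}{8 \cdot 5929 - 7218} = \frac{1}{47432 - 7218} = \frac{1}{40214}$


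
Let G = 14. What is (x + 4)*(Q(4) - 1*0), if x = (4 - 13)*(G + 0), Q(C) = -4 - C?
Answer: 976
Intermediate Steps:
x = -126 (x = (4 - 13)*(14 + 0) = -9*14 = -126)
(x + 4)*(Q(4) - 1*0) = (-126 + 4)*((-4 - 1*4) - 1*0) = -122*((-4 - 4) + 0) = -122*(-8 + 0) = -122*(-8) = 976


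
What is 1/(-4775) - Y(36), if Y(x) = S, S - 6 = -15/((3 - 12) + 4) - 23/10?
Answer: -63987/9550 ≈ -6.7002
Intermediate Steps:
S = 67/10 (S = 6 + (-15/((3 - 12) + 4) - 23/10) = 6 + (-15/(-9 + 4) - 23*⅒) = 6 + (-15/(-5) - 23/10) = 6 + (-15*(-⅕) - 23/10) = 6 + (3 - 23/10) = 6 + 7/10 = 67/10 ≈ 6.7000)
Y(x) = 67/10
1/(-4775) - Y(36) = 1/(-4775) - 1*67/10 = -1/4775 - 67/10 = -63987/9550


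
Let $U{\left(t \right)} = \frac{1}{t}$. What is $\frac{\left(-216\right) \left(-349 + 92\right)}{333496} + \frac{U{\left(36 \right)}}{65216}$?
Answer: $\frac{16291259351}{97871738112} \approx 0.16646$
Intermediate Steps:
$\frac{\left(-216\right) \left(-349 + 92\right)}{333496} + \frac{U{\left(36 \right)}}{65216} = \frac{\left(-216\right) \left(-349 + 92\right)}{333496} + \frac{1}{36 \cdot 65216} = \left(-216\right) \left(-257\right) \frac{1}{333496} + \frac{1}{36} \cdot \frac{1}{65216} = 55512 \cdot \frac{1}{333496} + \frac{1}{2347776} = \frac{6939}{41687} + \frac{1}{2347776} = \frac{16291259351}{97871738112}$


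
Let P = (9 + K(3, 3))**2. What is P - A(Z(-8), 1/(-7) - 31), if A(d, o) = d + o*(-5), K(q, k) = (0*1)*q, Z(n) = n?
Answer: -467/7 ≈ -66.714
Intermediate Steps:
K(q, k) = 0 (K(q, k) = 0*q = 0)
A(d, o) = d - 5*o
P = 81 (P = (9 + 0)**2 = 9**2 = 81)
P - A(Z(-8), 1/(-7) - 31) = 81 - (-8 - 5*(1/(-7) - 31)) = 81 - (-8 - 5*(-1/7 - 31)) = 81 - (-8 - 5*(-218/7)) = 81 - (-8 + 1090/7) = 81 - 1*1034/7 = 81 - 1034/7 = -467/7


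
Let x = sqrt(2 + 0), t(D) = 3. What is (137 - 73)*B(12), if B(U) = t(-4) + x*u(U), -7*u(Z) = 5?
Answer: 192 - 320*sqrt(2)/7 ≈ 127.35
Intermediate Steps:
u(Z) = -5/7 (u(Z) = -1/7*5 = -5/7)
x = sqrt(2) ≈ 1.4142
B(U) = 3 - 5*sqrt(2)/7 (B(U) = 3 + sqrt(2)*(-5/7) = 3 - 5*sqrt(2)/7)
(137 - 73)*B(12) = (137 - 73)*(3 - 5*sqrt(2)/7) = 64*(3 - 5*sqrt(2)/7) = 192 - 320*sqrt(2)/7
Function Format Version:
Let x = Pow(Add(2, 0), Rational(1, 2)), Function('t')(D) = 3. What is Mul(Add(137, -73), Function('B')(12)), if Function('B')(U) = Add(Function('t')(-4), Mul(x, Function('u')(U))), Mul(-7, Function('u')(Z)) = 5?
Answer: Add(192, Mul(Rational(-320, 7), Pow(2, Rational(1, 2)))) ≈ 127.35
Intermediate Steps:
Function('u')(Z) = Rational(-5, 7) (Function('u')(Z) = Mul(Rational(-1, 7), 5) = Rational(-5, 7))
x = Pow(2, Rational(1, 2)) ≈ 1.4142
Function('B')(U) = Add(3, Mul(Rational(-5, 7), Pow(2, Rational(1, 2)))) (Function('B')(U) = Add(3, Mul(Pow(2, Rational(1, 2)), Rational(-5, 7))) = Add(3, Mul(Rational(-5, 7), Pow(2, Rational(1, 2)))))
Mul(Add(137, -73), Function('B')(12)) = Mul(Add(137, -73), Add(3, Mul(Rational(-5, 7), Pow(2, Rational(1, 2))))) = Mul(64, Add(3, Mul(Rational(-5, 7), Pow(2, Rational(1, 2))))) = Add(192, Mul(Rational(-320, 7), Pow(2, Rational(1, 2))))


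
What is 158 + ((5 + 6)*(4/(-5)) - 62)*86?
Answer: -29654/5 ≈ -5930.8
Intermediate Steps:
158 + ((5 + 6)*(4/(-5)) - 62)*86 = 158 + (11*(4*(-1/5)) - 62)*86 = 158 + (11*(-4/5) - 62)*86 = 158 + (-44/5 - 62)*86 = 158 - 354/5*86 = 158 - 30444/5 = -29654/5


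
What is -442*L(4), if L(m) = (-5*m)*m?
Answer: 35360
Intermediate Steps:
L(m) = -5*m**2
-442*L(4) = -(-2210)*4**2 = -(-2210)*16 = -442*(-80) = 35360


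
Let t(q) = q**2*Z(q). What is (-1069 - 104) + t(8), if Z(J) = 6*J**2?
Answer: 23403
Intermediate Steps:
t(q) = 6*q**4 (t(q) = q**2*(6*q**2) = 6*q**4)
(-1069 - 104) + t(8) = (-1069 - 104) + 6*8**4 = -1173 + 6*4096 = -1173 + 24576 = 23403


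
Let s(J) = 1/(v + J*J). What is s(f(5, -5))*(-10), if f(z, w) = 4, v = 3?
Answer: -10/19 ≈ -0.52632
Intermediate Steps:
s(J) = 1/(3 + J²) (s(J) = 1/(3 + J*J) = 1/(3 + J²))
s(f(5, -5))*(-10) = -10/(3 + 4²) = -10/(3 + 16) = -10/19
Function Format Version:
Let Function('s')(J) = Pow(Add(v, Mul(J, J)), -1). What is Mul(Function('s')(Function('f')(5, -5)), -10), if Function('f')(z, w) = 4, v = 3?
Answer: Rational(-10, 19) ≈ -0.52632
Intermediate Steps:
Function('s')(J) = Pow(Add(3, Pow(J, 2)), -1) (Function('s')(J) = Pow(Add(3, Mul(J, J)), -1) = Pow(Add(3, Pow(J, 2)), -1))
Mul(Function('s')(Function('f')(5, -5)), -10) = Mul(Pow(Add(3, Pow(4, 2)), -1), -10) = Mul(Pow(Add(3, 16), -1), -10) = Mul(Pow(19, -1), -10) = Mul(Rational(1, 19), -10) = Rational(-10, 19)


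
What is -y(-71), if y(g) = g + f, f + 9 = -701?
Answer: 781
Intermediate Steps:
f = -710 (f = -9 - 701 = -710)
y(g) = -710 + g (y(g) = g - 710 = -710 + g)
-y(-71) = -(-710 - 71) = -1*(-781) = 781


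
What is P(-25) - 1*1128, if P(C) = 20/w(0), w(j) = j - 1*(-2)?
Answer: -1118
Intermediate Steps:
w(j) = 2 + j (w(j) = j + 2 = 2 + j)
P(C) = 10 (P(C) = 20/(2 + 0) = 20/2 = 20*(½) = 10)
P(-25) - 1*1128 = 10 - 1*1128 = 10 - 1128 = -1118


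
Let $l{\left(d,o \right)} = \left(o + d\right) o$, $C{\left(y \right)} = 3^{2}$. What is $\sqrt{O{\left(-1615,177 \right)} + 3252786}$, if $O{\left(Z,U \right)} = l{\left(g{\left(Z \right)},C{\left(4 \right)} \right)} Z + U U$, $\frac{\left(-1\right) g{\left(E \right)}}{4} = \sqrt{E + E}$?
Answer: $2 \sqrt{788325 + 14535 i \sqrt{3230}} \approx 1964.8 + 840.88 i$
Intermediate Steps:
$C{\left(y \right)} = 9$
$g{\left(E \right)} = - 4 \sqrt{2} \sqrt{E}$ ($g{\left(E \right)} = - 4 \sqrt{E + E} = - 4 \sqrt{2 E} = - 4 \sqrt{2} \sqrt{E}$)
$l{\left(d,o \right)} = o \left(d + o\right)$ ($l{\left(d,o \right)} = \left(d + o\right) o = o \left(d + o\right)$)
$O{\left(Z,U \right)} = U^{2} + Z \left(81 - 36 \sqrt{2} \sqrt{Z}\right)$ ($O{\left(Z,U \right)} = 9 \left(- 4 \sqrt{2} \sqrt{Z} + 9\right) Z + U U = 9 \left(9 - 4 \sqrt{2} \sqrt{Z}\right) Z + U^{2} = \left(81 - 36 \sqrt{2} \sqrt{Z}\right) Z + U^{2} = Z \left(81 - 36 \sqrt{2} \sqrt{Z}\right) + U^{2} = U^{2} + Z \left(81 - 36 \sqrt{2} \sqrt{Z}\right)$)
$\sqrt{O{\left(-1615,177 \right)} + 3252786} = \sqrt{\left(177^{2} + 81 \left(-1615\right) - 36 \sqrt{2} \left(-1615\right)^{\frac{3}{2}}\right) + 3252786} = \sqrt{\left(31329 - 130815 - 36 \sqrt{2} \left(- 1615 i \sqrt{1615}\right)\right) + 3252786} = \sqrt{\left(31329 - 130815 + 58140 i \sqrt{3230}\right) + 3252786} = \sqrt{\left(-99486 + 58140 i \sqrt{3230}\right) + 3252786} = \sqrt{3153300 + 58140 i \sqrt{3230}}$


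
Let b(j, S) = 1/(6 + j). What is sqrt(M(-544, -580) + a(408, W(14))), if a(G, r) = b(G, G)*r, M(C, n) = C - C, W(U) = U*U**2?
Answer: 14*sqrt(161)/69 ≈ 2.5745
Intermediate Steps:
W(U) = U**3
M(C, n) = 0
a(G, r) = r/(6 + G)
sqrt(M(-544, -580) + a(408, W(14))) = sqrt(0 + 14**3/(6 + 408)) = sqrt(0 + 2744/414) = sqrt(0 + 2744*(1/414)) = sqrt(0 + 1372/207) = sqrt(1372/207) = 14*sqrt(161)/69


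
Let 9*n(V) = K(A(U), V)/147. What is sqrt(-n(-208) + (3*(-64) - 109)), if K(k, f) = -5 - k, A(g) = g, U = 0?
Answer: I*sqrt(1194654)/63 ≈ 17.349*I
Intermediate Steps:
n(V) = -5/1323 (n(V) = ((-5 - 1*0)/147)/9 = ((-5 + 0)*(1/147))/9 = (-5*1/147)/9 = (1/9)*(-5/147) = -5/1323)
sqrt(-n(-208) + (3*(-64) - 109)) = sqrt(-1*(-5/1323) + (3*(-64) - 109)) = sqrt(5/1323 + (-192 - 109)) = sqrt(5/1323 - 301) = sqrt(-398218/1323) = I*sqrt(1194654)/63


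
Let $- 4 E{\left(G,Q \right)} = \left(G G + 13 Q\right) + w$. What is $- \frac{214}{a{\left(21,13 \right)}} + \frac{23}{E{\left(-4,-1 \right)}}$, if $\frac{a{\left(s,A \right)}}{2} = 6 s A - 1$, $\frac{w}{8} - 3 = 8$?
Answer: $- \frac{160341}{148967} \approx -1.0764$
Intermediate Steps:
$w = 88$ ($w = 24 + 8 \cdot 8 = 24 + 64 = 88$)
$a{\left(s,A \right)} = -2 + 12 A s$ ($a{\left(s,A \right)} = 2 \left(6 s A - 1\right) = 2 \left(6 A s - 1\right) = 2 \left(-1 + 6 A s\right) = -2 + 12 A s$)
$E{\left(G,Q \right)} = -22 - \frac{13 Q}{4} - \frac{G^{2}}{4}$ ($E{\left(G,Q \right)} = - \frac{\left(G G + 13 Q\right) + 88}{4} = - \frac{\left(G^{2} + 13 Q\right) + 88}{4} = - \frac{88 + G^{2} + 13 Q}{4} = -22 - \frac{13 Q}{4} - \frac{G^{2}}{4}$)
$- \frac{214}{a{\left(21,13 \right)}} + \frac{23}{E{\left(-4,-1 \right)}} = - \frac{214}{-2 + 12 \cdot 13 \cdot 21} + \frac{23}{-22 - - \frac{13}{4} - \frac{\left(-4\right)^{2}}{4}} = - \frac{214}{-2 + 3276} + \frac{23}{-22 + \frac{13}{4} - 4} = - \frac{214}{3274} + \frac{23}{-22 + \frac{13}{4} - 4} = \left(-214\right) \frac{1}{3274} + \frac{23}{- \frac{91}{4}} = - \frac{107}{1637} + 23 \left(- \frac{4}{91}\right) = - \frac{107}{1637} - \frac{92}{91} = - \frac{160341}{148967}$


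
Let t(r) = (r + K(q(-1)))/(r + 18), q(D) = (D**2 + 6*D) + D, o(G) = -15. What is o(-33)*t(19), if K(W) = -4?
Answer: -225/37 ≈ -6.0811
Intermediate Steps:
q(D) = D**2 + 7*D
t(r) = (-4 + r)/(18 + r) (t(r) = (r - 4)/(r + 18) = (-4 + r)/(18 + r))
o(-33)*t(19) = -15*(-4 + 19)/(18 + 19) = -15*15/37 = -225/37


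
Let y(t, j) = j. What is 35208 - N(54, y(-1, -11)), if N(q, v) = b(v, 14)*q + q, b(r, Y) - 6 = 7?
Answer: 34452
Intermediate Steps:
b(r, Y) = 13 (b(r, Y) = 6 + 7 = 13)
N(q, v) = 14*q (N(q, v) = 13*q + q = 14*q)
35208 - N(54, y(-1, -11)) = 35208 - 14*54 = 35208 - 1*756 = 35208 - 756 = 34452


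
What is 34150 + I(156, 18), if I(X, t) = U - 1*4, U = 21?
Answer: 34167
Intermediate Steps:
I(X, t) = 17 (I(X, t) = 21 - 1*4 = 21 - 4 = 17)
34150 + I(156, 18) = 34150 + 17 = 34167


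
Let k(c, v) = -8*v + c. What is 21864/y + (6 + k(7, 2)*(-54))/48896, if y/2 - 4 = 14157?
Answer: 135374571/173104064 ≈ 0.78204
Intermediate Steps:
y = 28322 (y = 8 + 2*14157 = 8 + 28314 = 28322)
k(c, v) = c - 8*v
21864/y + (6 + k(7, 2)*(-54))/48896 = 21864/28322 + (6 + (7 - 8*2)*(-54))/48896 = 21864*(1/28322) + (6 + (7 - 16)*(-54))*(1/48896) = 10932/14161 + (6 - 9*(-54))*(1/48896) = 10932/14161 + (6 + 486)*(1/48896) = 10932/14161 + 492*(1/48896) = 10932/14161 + 123/12224 = 135374571/173104064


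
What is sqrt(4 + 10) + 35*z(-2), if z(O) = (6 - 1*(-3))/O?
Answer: -315/2 + sqrt(14) ≈ -153.76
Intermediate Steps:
z(O) = 9/O (z(O) = (6 + 3)/O = 9/O)
sqrt(4 + 10) + 35*z(-2) = sqrt(4 + 10) + 35*(9/(-2)) = sqrt(14) + 35*(9*(-1/2)) = sqrt(14) + 35*(-9/2) = sqrt(14) - 315/2 = -315/2 + sqrt(14)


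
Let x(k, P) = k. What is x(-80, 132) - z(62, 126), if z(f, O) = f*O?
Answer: -7892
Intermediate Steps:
z(f, O) = O*f
x(-80, 132) - z(62, 126) = -80 - 126*62 = -80 - 1*7812 = -80 - 7812 = -7892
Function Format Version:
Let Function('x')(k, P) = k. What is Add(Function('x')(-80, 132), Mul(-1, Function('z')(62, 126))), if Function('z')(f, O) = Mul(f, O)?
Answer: -7892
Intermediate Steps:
Function('z')(f, O) = Mul(O, f)
Add(Function('x')(-80, 132), Mul(-1, Function('z')(62, 126))) = Add(-80, Mul(-1, Mul(126, 62))) = Add(-80, Mul(-1, 7812)) = Add(-80, -7812) = -7892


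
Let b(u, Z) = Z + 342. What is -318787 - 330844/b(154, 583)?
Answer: -295208819/925 ≈ -3.1914e+5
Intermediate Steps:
b(u, Z) = 342 + Z
-318787 - 330844/b(154, 583) = -318787 - 330844/(342 + 583) = -318787 - 330844/925 = -295208819/925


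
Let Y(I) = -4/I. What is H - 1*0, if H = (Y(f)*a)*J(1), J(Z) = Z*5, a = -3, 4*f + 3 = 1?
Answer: -120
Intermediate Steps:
f = -½ (f = -¾ + (¼)*1 = -¾ + ¼ = -½ ≈ -0.50000)
J(Z) = 5*Z
H = -120 (H = (-4/(-½)*(-3))*(5*1) = (-4*(-2)*(-3))*5 = (8*(-3))*5 = -24*5 = -120)
H - 1*0 = -120 - 1*0 = -120 + 0 = -120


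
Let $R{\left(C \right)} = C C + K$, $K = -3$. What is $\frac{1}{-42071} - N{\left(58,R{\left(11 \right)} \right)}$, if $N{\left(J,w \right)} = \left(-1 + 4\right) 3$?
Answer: $- \frac{378640}{42071} \approx -9.0$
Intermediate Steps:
$R{\left(C \right)} = -3 + C^{2}$ ($R{\left(C \right)} = C C - 3 = C^{2} - 3 = -3 + C^{2}$)
$N{\left(J,w \right)} = 9$ ($N{\left(J,w \right)} = 3 \cdot 3 = 9$)
$\frac{1}{-42071} - N{\left(58,R{\left(11 \right)} \right)} = \frac{1}{-42071} - 9 = - \frac{1}{42071} - 9 = - \frac{378640}{42071}$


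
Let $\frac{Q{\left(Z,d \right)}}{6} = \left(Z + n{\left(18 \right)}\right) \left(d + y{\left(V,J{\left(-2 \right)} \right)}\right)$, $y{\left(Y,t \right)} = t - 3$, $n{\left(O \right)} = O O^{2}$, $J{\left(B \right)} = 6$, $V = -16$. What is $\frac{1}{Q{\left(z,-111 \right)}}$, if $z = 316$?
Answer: $- \frac{1}{3983904} \approx -2.5101 \cdot 10^{-7}$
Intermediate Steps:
$n{\left(O \right)} = O^{3}$
$y{\left(Y,t \right)} = -3 + t$ ($y{\left(Y,t \right)} = t - 3 = -3 + t$)
$Q{\left(Z,d \right)} = 6 \left(3 + d\right) \left(5832 + Z\right)$ ($Q{\left(Z,d \right)} = 6 \left(Z + 18^{3}\right) \left(d + \left(-3 + 6\right)\right) = 6 \left(Z + 5832\right) \left(d + 3\right) = 6 \left(5832 + Z\right) \left(3 + d\right) = 6 \left(3 + d\right) \left(5832 + Z\right)$)
$\frac{1}{Q{\left(z,-111 \right)}} = \frac{1}{104976 + 18 \cdot 316 + 34992 \left(-111\right) + 6 \cdot 316 \left(-111\right)} = \frac{1}{104976 + 5688 - 3884112 - 210456} = \frac{1}{-3983904} = - \frac{1}{3983904}$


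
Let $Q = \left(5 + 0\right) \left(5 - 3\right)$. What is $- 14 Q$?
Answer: $-140$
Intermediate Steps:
$Q = 10$ ($Q = 5 \cdot 2 = 10$)
$- 14 Q = \left(-14\right) 10 = -140$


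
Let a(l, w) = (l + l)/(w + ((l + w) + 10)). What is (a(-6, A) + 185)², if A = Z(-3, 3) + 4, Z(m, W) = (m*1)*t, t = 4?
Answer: 34596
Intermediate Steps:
Z(m, W) = 4*m (Z(m, W) = (m*1)*4 = m*4 = 4*m)
A = -8 (A = 4*(-3) + 4 = -12 + 4 = -8)
a(l, w) = 2*l/(10 + l + 2*w) (a(l, w) = (2*l)/(w + (10 + l + w)) = (2*l)/(10 + l + 2*w) = 2*l/(10 + l + 2*w))
(a(-6, A) + 185)² = (2*(-6)/(10 - 6 + 2*(-8)) + 185)² = (2*(-6)/(10 - 6 - 16) + 185)² = (2*(-6)/(-12) + 185)² = (2*(-6)*(-1/12) + 185)² = (1 + 185)² = 186² = 34596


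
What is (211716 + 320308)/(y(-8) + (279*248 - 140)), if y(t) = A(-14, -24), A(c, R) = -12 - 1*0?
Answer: 66503/8630 ≈ 7.7060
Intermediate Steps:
A(c, R) = -12 (A(c, R) = -12 + 0 = -12)
y(t) = -12
(211716 + 320308)/(y(-8) + (279*248 - 140)) = (211716 + 320308)/(-12 + (279*248 - 140)) = 532024/(-12 + (69192 - 140)) = 532024/(-12 + 69052) = 532024/69040 = 532024*(1/69040) = 66503/8630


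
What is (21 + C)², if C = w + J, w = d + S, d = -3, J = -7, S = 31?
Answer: 1764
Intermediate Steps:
w = 28 (w = -3 + 31 = 28)
C = 21 (C = 28 - 7 = 21)
(21 + C)² = (21 + 21)² = 42² = 1764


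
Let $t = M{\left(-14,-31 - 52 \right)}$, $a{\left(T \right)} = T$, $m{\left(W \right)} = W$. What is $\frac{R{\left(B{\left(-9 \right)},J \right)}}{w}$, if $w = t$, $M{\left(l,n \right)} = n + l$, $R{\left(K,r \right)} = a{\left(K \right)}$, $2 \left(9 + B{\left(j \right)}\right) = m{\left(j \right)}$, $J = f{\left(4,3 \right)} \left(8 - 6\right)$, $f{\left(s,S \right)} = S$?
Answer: $\frac{27}{194} \approx 0.13918$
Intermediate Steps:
$J = 6$ ($J = 3 \left(8 - 6\right) = 3 \cdot 2 = 6$)
$B{\left(j \right)} = -9 + \frac{j}{2}$
$R{\left(K,r \right)} = K$
$M{\left(l,n \right)} = l + n$
$t = -97$ ($t = -14 - 83 = -97$)
$w = -97$
$\frac{R{\left(B{\left(-9 \right)},J \right)}}{w} = \frac{-9 + \frac{1}{2} \left(-9\right)}{-97} = \left(-9 - \frac{9}{2}\right) \left(- \frac{1}{97}\right) = \left(- \frac{27}{2}\right) \left(- \frac{1}{97}\right) = \frac{27}{194}$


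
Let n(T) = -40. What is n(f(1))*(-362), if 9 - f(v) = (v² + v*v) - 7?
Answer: 14480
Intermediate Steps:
f(v) = 16 - 2*v² (f(v) = 9 - ((v² + v*v) - 7) = 9 - ((v² + v²) - 7) = 9 - (2*v² - 7) = 9 - (-7 + 2*v²) = 9 + (7 - 2*v²) = 16 - 2*v²)
n(f(1))*(-362) = -40*(-362) = 14480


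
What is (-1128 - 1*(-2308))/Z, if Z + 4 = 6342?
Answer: 590/3169 ≈ 0.18618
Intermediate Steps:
Z = 6338 (Z = -4 + 6342 = 6338)
(-1128 - 1*(-2308))/Z = (-1128 - 1*(-2308))/6338 = (-1128 + 2308)*(1/6338) = 1180*(1/6338) = 590/3169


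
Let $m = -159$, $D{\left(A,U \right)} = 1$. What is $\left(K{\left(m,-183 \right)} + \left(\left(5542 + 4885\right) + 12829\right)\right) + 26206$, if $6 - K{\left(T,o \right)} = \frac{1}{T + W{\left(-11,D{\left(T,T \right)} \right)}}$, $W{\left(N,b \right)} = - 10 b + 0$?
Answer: $\frac{8360093}{169} \approx 49468.0$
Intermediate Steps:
$W{\left(N,b \right)} = - 10 b$
$K{\left(T,o \right)} = 6 - \frac{1}{-10 + T}$ ($K{\left(T,o \right)} = 6 - \frac{1}{T - 10} = 6 - \frac{1}{-10 + T}$)
$\left(K{\left(m,-183 \right)} + \left(\left(5542 + 4885\right) + 12829\right)\right) + 26206 = \left(\frac{-61 + 6 \left(-159\right)}{-10 - 159} + \left(\left(5542 + 4885\right) + 12829\right)\right) + 26206 = \left(\frac{-61 - 954}{-169} + \left(10427 + 12829\right)\right) + 26206 = \left(\left(- \frac{1}{169}\right) \left(-1015\right) + 23256\right) + 26206 = \left(\frac{1015}{169} + 23256\right) + 26206 = \frac{3931279}{169} + 26206 = \frac{8360093}{169}$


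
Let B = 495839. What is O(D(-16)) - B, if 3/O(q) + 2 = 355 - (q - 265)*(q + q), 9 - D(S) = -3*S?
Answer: -11582303204/23359 ≈ -4.9584e+5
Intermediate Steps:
D(S) = 9 + 3*S (D(S) = 9 - (-3)*S = 9 + 3*S)
O(q) = 3/(353 - 2*q*(-265 + q)) (O(q) = 3/(-2 + (355 - (q - 265)*(q + q))) = 3/(-2 + (355 - (-265 + q)*2*q)) = 3/(-2 + (355 - 2*q*(-265 + q))) = 3/(353 - 2*q*(-265 + q)))
O(D(-16)) - B = 3/(353 - 2*(9 + 3*(-16))² + 530*(9 + 3*(-16))) - 1*495839 = 3/(353 - 2*(9 - 48)² + 530*(9 - 48)) - 495839 = 3/(353 - 2*(-39)² + 530*(-39)) - 495839 = 3/(353 - 2*1521 - 20670) - 495839 = 3/(353 - 3042 - 20670) - 495839 = 3/(-23359) - 495839 = 3*(-1/23359) - 495839 = -3/23359 - 495839 = -11582303204/23359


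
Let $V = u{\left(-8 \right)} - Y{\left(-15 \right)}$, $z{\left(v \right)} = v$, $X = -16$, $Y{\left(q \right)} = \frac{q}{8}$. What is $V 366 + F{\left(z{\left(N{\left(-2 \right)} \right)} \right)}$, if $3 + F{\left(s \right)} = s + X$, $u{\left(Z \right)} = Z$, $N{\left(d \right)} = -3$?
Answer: $- \frac{9055}{4} \approx -2263.8$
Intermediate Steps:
$Y{\left(q \right)} = \frac{q}{8}$ ($Y{\left(q \right)} = q \frac{1}{8} = \frac{q}{8}$)
$F{\left(s \right)} = -19 + s$ ($F{\left(s \right)} = -3 + \left(s - 16\right) = -3 + \left(-16 + s\right) = -19 + s$)
$V = - \frac{49}{8}$ ($V = -8 - \frac{1}{8} \left(-15\right) = -8 - - \frac{15}{8} = -8 + \frac{15}{8} = - \frac{49}{8} \approx -6.125$)
$V 366 + F{\left(z{\left(N{\left(-2 \right)} \right)} \right)} = \left(- \frac{49}{8}\right) 366 - 22 = - \frac{8967}{4} - 22 = - \frac{9055}{4}$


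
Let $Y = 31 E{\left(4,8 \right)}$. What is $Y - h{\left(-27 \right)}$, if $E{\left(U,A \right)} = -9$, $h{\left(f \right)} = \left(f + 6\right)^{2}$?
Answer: $-720$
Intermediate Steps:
$h{\left(f \right)} = \left(6 + f\right)^{2}$
$Y = -279$ ($Y = 31 \left(-9\right) = -279$)
$Y - h{\left(-27 \right)} = -279 - \left(6 - 27\right)^{2} = -279 - \left(-21\right)^{2} = -279 - 441 = -720$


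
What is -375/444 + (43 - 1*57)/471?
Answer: -60947/69708 ≈ -0.87432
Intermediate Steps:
-375/444 + (43 - 1*57)/471 = -375*1/444 + (43 - 57)*(1/471) = -125/148 - 14*1/471 = -125/148 - 14/471 = -60947/69708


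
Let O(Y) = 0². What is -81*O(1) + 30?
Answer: 30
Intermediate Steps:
O(Y) = 0
-81*O(1) + 30 = -81*0 + 30 = 0 + 30 = 30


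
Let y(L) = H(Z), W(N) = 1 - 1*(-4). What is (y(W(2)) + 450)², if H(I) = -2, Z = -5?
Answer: 200704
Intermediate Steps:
W(N) = 5 (W(N) = 1 + 4 = 5)
y(L) = -2
(y(W(2)) + 450)² = (-2 + 450)² = 448² = 200704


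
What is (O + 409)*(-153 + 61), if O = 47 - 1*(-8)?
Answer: -42688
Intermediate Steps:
O = 55 (O = 47 + 8 = 55)
(O + 409)*(-153 + 61) = (55 + 409)*(-153 + 61) = 464*(-92) = -42688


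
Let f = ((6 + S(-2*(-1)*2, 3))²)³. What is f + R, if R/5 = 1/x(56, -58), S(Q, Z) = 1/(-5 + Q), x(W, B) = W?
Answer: 875005/56 ≈ 15625.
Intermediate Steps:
R = 5/56 ≈ 0.089286
f = 15625 (f = ((6 + 1/(-5 - 2*(-1)*2))²)³ = ((6 + 1/(-5 + 2*2))²)³ = ((6 + 1/(-5 + 4))²)³ = ((6 + 1/(-1))²)³ = ((6 - 1)²)³ = (5²)³ = 25³ = 15625)
f + R = 15625 + 5/56 = 875005/56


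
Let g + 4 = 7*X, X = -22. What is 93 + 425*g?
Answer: -67057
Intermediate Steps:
g = -158 (g = -4 + 7*(-22) = -4 - 154 = -158)
93 + 425*g = 93 + 425*(-158) = 93 - 67150 = -67057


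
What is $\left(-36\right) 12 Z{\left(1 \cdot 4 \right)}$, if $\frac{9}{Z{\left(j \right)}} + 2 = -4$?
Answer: $648$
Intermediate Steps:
$Z{\left(j \right)} = - \frac{3}{2}$ ($Z{\left(j \right)} = \frac{9}{-2 - 4} = \frac{9}{-6} = 9 \left(- \frac{1}{6}\right) = - \frac{3}{2}$)
$\left(-36\right) 12 Z{\left(1 \cdot 4 \right)} = \left(-36\right) 12 \left(- \frac{3}{2}\right) = \left(-432\right) \left(- \frac{3}{2}\right) = 648$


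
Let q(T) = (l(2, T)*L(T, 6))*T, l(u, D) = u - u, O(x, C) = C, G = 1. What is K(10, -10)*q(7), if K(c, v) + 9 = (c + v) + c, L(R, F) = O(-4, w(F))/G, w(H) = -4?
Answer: 0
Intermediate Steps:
l(u, D) = 0
L(R, F) = -4 (L(R, F) = -4/1 = -4*1 = -4)
q(T) = 0 (q(T) = (0*(-4))*T = 0*T = 0)
K(c, v) = -9 + v + 2*c (K(c, v) = -9 + ((c + v) + c) = -9 + (v + 2*c) = -9 + v + 2*c)
K(10, -10)*q(7) = (-9 - 10 + 2*10)*0 = (-9 - 10 + 20)*0 = 1*0 = 0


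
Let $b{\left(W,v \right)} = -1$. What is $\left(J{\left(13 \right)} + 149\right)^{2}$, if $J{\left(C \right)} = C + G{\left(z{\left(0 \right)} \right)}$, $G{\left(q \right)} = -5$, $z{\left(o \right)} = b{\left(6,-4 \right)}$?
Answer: $24649$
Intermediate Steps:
$z{\left(o \right)} = -1$
$J{\left(C \right)} = -5 + C$ ($J{\left(C \right)} = C - 5 = -5 + C$)
$\left(J{\left(13 \right)} + 149\right)^{2} = \left(\left(-5 + 13\right) + 149\right)^{2} = \left(8 + 149\right)^{2} = 157^{2} = 24649$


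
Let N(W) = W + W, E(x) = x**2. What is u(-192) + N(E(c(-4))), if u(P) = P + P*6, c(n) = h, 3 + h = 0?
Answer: -1326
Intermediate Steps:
h = -3 (h = -3 + 0 = -3)
c(n) = -3
u(P) = 7*P (u(P) = P + 6*P = 7*P)
N(W) = 2*W
u(-192) + N(E(c(-4))) = 7*(-192) + 2*(-3)**2 = -1344 + 2*9 = -1344 + 18 = -1326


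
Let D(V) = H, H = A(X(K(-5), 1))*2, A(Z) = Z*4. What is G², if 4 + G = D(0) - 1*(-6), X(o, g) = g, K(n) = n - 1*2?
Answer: 100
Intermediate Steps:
K(n) = -2 + n (K(n) = n - 2 = -2 + n)
A(Z) = 4*Z
H = 8 (H = (4*1)*2 = 4*2 = 8)
D(V) = 8
G = 10 (G = -4 + (8 - 1*(-6)) = -4 + (8 + 6) = -4 + 14 = 10)
G² = 10² = 100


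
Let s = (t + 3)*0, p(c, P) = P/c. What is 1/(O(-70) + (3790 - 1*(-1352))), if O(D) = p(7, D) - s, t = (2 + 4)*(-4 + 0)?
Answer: 1/5132 ≈ 0.00019486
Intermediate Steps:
t = -24 (t = 6*(-4) = -24)
s = 0 (s = (-24 + 3)*0 = -21*0 = 0)
O(D) = D/7 (O(D) = D/7 - 1*0 = D*(1/7) + 0 = D/7 + 0 = D/7)
1/(O(-70) + (3790 - 1*(-1352))) = 1/((1/7)*(-70) + (3790 - 1*(-1352))) = 1/(-10 + (3790 + 1352)) = 1/(-10 + 5142) = 1/5132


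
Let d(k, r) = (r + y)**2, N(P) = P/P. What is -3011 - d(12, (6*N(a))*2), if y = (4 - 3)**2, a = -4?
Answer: -3180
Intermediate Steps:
N(P) = 1
y = 1 (y = 1**2 = 1)
d(k, r) = (1 + r)**2 (d(k, r) = (r + 1)**2 = (1 + r)**2)
-3011 - d(12, (6*N(a))*2) = -3011 - (1 + (6*1)*2)**2 = -3011 - (1 + 6*2)**2 = -3011 - (1 + 12)**2 = -3011 - 1*13**2 = -3011 - 1*169 = -3011 - 169 = -3180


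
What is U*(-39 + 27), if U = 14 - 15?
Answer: 12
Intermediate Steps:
U = -1
U*(-39 + 27) = -(-39 + 27) = -1*(-12) = 12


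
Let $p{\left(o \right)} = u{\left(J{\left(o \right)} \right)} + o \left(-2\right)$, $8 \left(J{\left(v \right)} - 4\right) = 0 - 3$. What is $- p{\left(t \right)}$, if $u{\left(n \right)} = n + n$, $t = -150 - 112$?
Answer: $- \frac{2125}{4} \approx -531.25$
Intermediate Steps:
$t = -262$ ($t = -150 - 112 = -262$)
$J{\left(v \right)} = \frac{29}{8}$ ($J{\left(v \right)} = 4 + \frac{0 - 3}{8} = 4 + \frac{1}{8} \left(-3\right) = 4 - \frac{3}{8} = \frac{29}{8}$)
$u{\left(n \right)} = 2 n$
$p{\left(o \right)} = \frac{29}{4} - 2 o$ ($p{\left(o \right)} = 2 \cdot \frac{29}{8} + o \left(-2\right) = \frac{29}{4} - 2 o$)
$- p{\left(t \right)} = - (\frac{29}{4} - -524) = - (\frac{29}{4} + 524) = \left(-1\right) \frac{2125}{4} = - \frac{2125}{4}$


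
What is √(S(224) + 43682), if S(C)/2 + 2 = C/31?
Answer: √41988446/31 ≈ 209.03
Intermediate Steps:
S(C) = -4 + 2*C/31 (S(C) = -4 + 2*(C/31) = -4 + 2*C/31)
√(S(224) + 43682) = √((-4 + (2/31)*224) + 43682) = √((-4 + 448/31) + 43682) = √(324/31 + 43682) = √(1354466/31) = √41988446/31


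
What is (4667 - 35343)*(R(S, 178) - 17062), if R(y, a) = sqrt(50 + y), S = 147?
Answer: 523393912 - 30676*sqrt(197) ≈ 5.2296e+8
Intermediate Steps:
(4667 - 35343)*(R(S, 178) - 17062) = (4667 - 35343)*(sqrt(50 + 147) - 17062) = -30676*(sqrt(197) - 17062) = -30676*(-17062 + sqrt(197)) = 523393912 - 30676*sqrt(197)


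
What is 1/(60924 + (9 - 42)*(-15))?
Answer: 1/61419 ≈ 1.6282e-5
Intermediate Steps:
1/(60924 + (9 - 42)*(-15)) = 1/(60924 - 33*(-15)) = 1/(60924 + 495) = 1/61419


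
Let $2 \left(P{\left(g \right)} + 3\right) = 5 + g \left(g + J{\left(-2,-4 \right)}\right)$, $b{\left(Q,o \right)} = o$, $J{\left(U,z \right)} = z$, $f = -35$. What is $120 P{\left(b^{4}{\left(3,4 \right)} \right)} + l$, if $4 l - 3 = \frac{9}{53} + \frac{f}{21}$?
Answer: $\frac{2461739999}{636} \approx 3.8707 \cdot 10^{6}$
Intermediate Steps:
$l = \frac{239}{636}$ ($l = \frac{3}{4} + \frac{\frac{9}{53} - \frac{35}{21}}{4} = \frac{3}{4} + \frac{9 \cdot \frac{1}{53} - \frac{5}{3}}{4} = \frac{3}{4} + \frac{\frac{9}{53} - \frac{5}{3}}{4} = \frac{3}{4} + \frac{1}{4} \left(- \frac{238}{159}\right) = \frac{3}{4} - \frac{119}{318} = \frac{239}{636} \approx 0.37579$)
$P{\left(g \right)} = - \frac{1}{2} + \frac{g \left(-4 + g\right)}{2}$ ($P{\left(g \right)} = -3 + \frac{5 + g \left(g - 4\right)}{2} = -3 + \frac{5 + g \left(-4 + g\right)}{2} = -3 + \left(\frac{5}{2} + \frac{g \left(-4 + g\right)}{2}\right) = - \frac{1}{2} + \frac{g \left(-4 + g\right)}{2}$)
$120 P{\left(b^{4}{\left(3,4 \right)} \right)} + l = 120 \left(- \frac{1}{2} + \frac{\left(4^{4}\right)^{2}}{2} - 2 \cdot 4^{4}\right) + \frac{239}{636} = 120 \left(- \frac{1}{2} + \frac{256^{2}}{2} - 512\right) + \frac{239}{636} = 120 \left(- \frac{1}{2} + \frac{1}{2} \cdot 65536 - 512\right) + \frac{239}{636} = 120 \left(- \frac{1}{2} + 32768 - 512\right) + \frac{239}{636} = 120 \cdot \frac{64511}{2} + \frac{239}{636} = 3870660 + \frac{239}{636} = \frac{2461739999}{636}$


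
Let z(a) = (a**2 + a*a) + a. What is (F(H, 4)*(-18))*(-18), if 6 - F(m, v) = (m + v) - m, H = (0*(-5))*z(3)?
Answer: 648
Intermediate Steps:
z(a) = a + 2*a**2 (z(a) = (a**2 + a**2) + a = 2*a**2 + a = a + 2*a**2)
H = 0 (H = (0*(-5))*(3*(1 + 2*3)) = 0*(3*(1 + 6)) = 0*(3*7) = 0*21 = 0)
F(m, v) = 6 - v (F(m, v) = 6 - ((m + v) - m) = 6 - v)
(F(H, 4)*(-18))*(-18) = ((6 - 1*4)*(-18))*(-18) = ((6 - 4)*(-18))*(-18) = (2*(-18))*(-18) = -36*(-18) = 648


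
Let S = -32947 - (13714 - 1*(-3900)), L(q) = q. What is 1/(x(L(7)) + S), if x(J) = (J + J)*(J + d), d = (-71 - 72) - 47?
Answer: -1/53123 ≈ -1.8824e-5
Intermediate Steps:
d = -190 (d = -143 - 47 = -190)
x(J) = 2*J*(-190 + J) (x(J) = (J + J)*(J - 190) = (2*J)*(-190 + J) = 2*J*(-190 + J))
S = -50561 (S = -32947 - (13714 + 3900) = -32947 - 1*17614 = -32947 - 17614 = -50561)
1/(x(L(7)) + S) = 1/(2*7*(-190 + 7) - 50561) = 1/(2*7*(-183) - 50561) = 1/(-2562 - 50561) = 1/(-53123) = -1/53123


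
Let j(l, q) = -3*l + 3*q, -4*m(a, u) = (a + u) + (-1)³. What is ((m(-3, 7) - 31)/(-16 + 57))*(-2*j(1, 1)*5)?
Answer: 0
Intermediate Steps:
m(a, u) = ¼ - a/4 - u/4 (m(a, u) = -((a + u) + (-1)³)/4 = -((a + u) - 1)/4 = -(-1 + a + u)/4 = ¼ - a/4 - u/4)
((m(-3, 7) - 31)/(-16 + 57))*(-2*j(1, 1)*5) = (((¼ - ¼*(-3) - ¼*7) - 31)/(-16 + 57))*(-2*(-3*1 + 3*1)*5) = (((¼ + ¾ - 7/4) - 31)/41)*(-2*(-3 + 3)*5) = ((-¾ - 31)*(1/41))*(-2*0*5) = (-127/4*1/41)*(0*5) = -127/164*0 = 0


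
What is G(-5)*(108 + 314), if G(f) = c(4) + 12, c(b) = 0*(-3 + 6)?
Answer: 5064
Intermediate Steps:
c(b) = 0 (c(b) = 0*3 = 0)
G(f) = 12 (G(f) = 0 + 12 = 12)
G(-5)*(108 + 314) = 12*(108 + 314) = 12*422 = 5064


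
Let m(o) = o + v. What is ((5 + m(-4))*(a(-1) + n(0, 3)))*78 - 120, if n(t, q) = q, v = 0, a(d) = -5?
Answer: -276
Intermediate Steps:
m(o) = o (m(o) = o + 0 = o)
((5 + m(-4))*(a(-1) + n(0, 3)))*78 - 120 = ((5 - 4)*(-5 + 3))*78 - 120 = (1*(-2))*78 - 120 = -2*78 - 120 = -156 - 120 = -276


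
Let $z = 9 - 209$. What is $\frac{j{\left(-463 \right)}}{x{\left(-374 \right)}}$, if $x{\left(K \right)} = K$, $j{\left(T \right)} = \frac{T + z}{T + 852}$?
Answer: $\frac{39}{8558} \approx 0.0045571$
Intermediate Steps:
$z = -200$ ($z = 9 - 209 = -200$)
$j{\left(T \right)} = \frac{-200 + T}{852 + T}$ ($j{\left(T \right)} = \frac{T - 200}{T + 852} = \frac{-200 + T}{852 + T}$)
$\frac{j{\left(-463 \right)}}{x{\left(-374 \right)}} = \frac{\frac{1}{852 - 463} \left(-200 - 463\right)}{-374} = \frac{1}{389} \left(-663\right) \left(- \frac{1}{374}\right) = \left(- \frac{663}{389}\right) \left(- \frac{1}{374}\right) = \frac{39}{8558}$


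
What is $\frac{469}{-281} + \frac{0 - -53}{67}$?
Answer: $- \frac{16530}{18827} \approx -0.87799$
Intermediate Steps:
$\frac{469}{-281} + \frac{0 - -53}{67} = 469 \left(- \frac{1}{281}\right) + \left(0 + 53\right) \frac{1}{67} = - \frac{469}{281} + 53 \cdot \frac{1}{67} = - \frac{469}{281} + \frac{53}{67} = - \frac{16530}{18827}$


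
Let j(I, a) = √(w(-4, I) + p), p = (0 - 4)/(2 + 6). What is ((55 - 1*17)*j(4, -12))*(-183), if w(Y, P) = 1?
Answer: -3477*√2 ≈ -4917.2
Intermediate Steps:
p = -½ (p = -4/8 = -4*⅛ = -½ ≈ -0.50000)
j(I, a) = √2/2 (j(I, a) = √(1 - ½) = √(½) = √2/2)
((55 - 1*17)*j(4, -12))*(-183) = ((55 - 1*17)*(√2/2))*(-183) = ((55 - 17)*(√2/2))*(-183) = (38*(√2/2))*(-183) = (19*√2)*(-183) = -3477*√2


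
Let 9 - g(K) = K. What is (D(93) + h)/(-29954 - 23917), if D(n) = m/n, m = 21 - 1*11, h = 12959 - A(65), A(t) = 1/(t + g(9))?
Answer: -78337712/325650195 ≈ -0.24056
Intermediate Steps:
g(K) = 9 - K
A(t) = 1/t (A(t) = 1/(t + (9 - 1*9)) = 1/(t + (9 - 9)) = 1/(t + 0) = 1/t)
h = 842334/65 (h = 12959 - 1/65 = 842334/65 ≈ 12959.)
m = 10 (m = 21 - 11 = 10)
D(n) = 10/n
(D(93) + h)/(-29954 - 23917) = (10/93 + 842334/65)/(-29954 - 23917) = (10*(1/93) + 842334/65)/(-53871) = (10/93 + 842334/65)*(-1/53871) = (78337712/6045)*(-1/53871) = -78337712/325650195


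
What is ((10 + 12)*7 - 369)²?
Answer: 46225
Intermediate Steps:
((10 + 12)*7 - 369)² = (22*7 - 369)² = (154 - 369)² = (-215)² = 46225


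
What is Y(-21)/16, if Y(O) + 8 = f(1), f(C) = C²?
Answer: -7/16 ≈ -0.43750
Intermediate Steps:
Y(O) = -7 (Y(O) = -8 + 1² = -8 + 1 = -7)
Y(-21)/16 = -7/16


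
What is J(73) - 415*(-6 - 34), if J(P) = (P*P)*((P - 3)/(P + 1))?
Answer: 800715/37 ≈ 21641.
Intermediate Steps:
J(P) = P²*(-3 + P)/(1 + P) (J(P) = P²*((-3 + P)/(1 + P)) = P²*(-3 + P)/(1 + P))
J(73) - 415*(-6 - 34) = 73²*(-3 + 73)/(1 + 73) - 415*(-6 - 34) = 5329*70/74 - 415*(-40) = 5329*(1/74)*70 - 1*(-16600) = 186515/37 + 16600 = 800715/37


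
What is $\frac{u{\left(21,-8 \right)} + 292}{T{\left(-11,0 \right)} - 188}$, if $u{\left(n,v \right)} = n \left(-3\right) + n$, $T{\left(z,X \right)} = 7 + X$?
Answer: $- \frac{250}{181} \approx -1.3812$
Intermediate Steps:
$u{\left(n,v \right)} = - 2 n$ ($u{\left(n,v \right)} = - 3 n + n = - 2 n$)
$\frac{u{\left(21,-8 \right)} + 292}{T{\left(-11,0 \right)} - 188} = \frac{\left(-2\right) 21 + 292}{\left(7 + 0\right) - 188} = \frac{-42 + 292}{7 - 188} = \frac{250}{-181} = 250 \left(- \frac{1}{181}\right) = - \frac{250}{181}$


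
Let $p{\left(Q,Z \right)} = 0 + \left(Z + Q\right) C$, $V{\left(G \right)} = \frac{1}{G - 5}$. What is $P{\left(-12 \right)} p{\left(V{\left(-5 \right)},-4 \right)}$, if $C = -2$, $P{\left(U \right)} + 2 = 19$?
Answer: $\frac{697}{5} \approx 139.4$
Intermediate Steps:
$P{\left(U \right)} = 17$ ($P{\left(U \right)} = -2 + 19 = 17$)
$V{\left(G \right)} = \frac{1}{-5 + G}$
$p{\left(Q,Z \right)} = - 2 Q - 2 Z$ ($p{\left(Q,Z \right)} = 0 + \left(Z + Q\right) \left(-2\right) = 0 + \left(Q + Z\right) \left(-2\right) = 0 - \left(2 Q + 2 Z\right) = - 2 Q - 2 Z$)
$P{\left(-12 \right)} p{\left(V{\left(-5 \right)},-4 \right)} = 17 \left(- \frac{2}{-5 - 5} - -8\right) = 17 \left(- \frac{2}{-10} + 8\right) = 17 \left(\left(-2\right) \left(- \frac{1}{10}\right) + 8\right) = 17 \left(\frac{1}{5} + 8\right) = 17 \cdot \frac{41}{5} = \frac{697}{5}$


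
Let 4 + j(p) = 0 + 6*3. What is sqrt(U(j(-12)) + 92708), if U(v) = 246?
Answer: sqrt(92954) ≈ 304.88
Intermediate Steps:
j(p) = 14 (j(p) = -4 + (0 + 6*3) = -4 + (0 + 18) = -4 + 18 = 14)
sqrt(U(j(-12)) + 92708) = sqrt(246 + 92708) = sqrt(92954)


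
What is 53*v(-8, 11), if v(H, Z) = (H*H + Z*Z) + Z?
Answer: 10388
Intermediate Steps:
v(H, Z) = Z + H**2 + Z**2 (v(H, Z) = (H**2 + Z**2) + Z = Z + H**2 + Z**2)
53*v(-8, 11) = 53*(11 + (-8)**2 + 11**2) = 53*(11 + 64 + 121) = 53*196 = 10388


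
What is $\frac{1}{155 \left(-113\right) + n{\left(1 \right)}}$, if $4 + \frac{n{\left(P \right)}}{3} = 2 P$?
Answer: $- \frac{1}{17521} \approx -5.7074 \cdot 10^{-5}$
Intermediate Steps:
$n{\left(P \right)} = -12 + 6 P$ ($n{\left(P \right)} = -12 + 3 \cdot 2 P = -12 + 6 P$)
$\frac{1}{155 \left(-113\right) + n{\left(1 \right)}} = \frac{1}{155 \left(-113\right) + \left(-12 + 6 \cdot 1\right)} = \frac{1}{-17515 + \left(-12 + 6\right)} = \frac{1}{-17515 - 6} = \frac{1}{-17521} = - \frac{1}{17521}$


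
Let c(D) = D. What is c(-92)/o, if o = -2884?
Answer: 23/721 ≈ 0.031900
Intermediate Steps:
c(-92)/o = -92/(-2884) = -92*(-1/2884) = 23/721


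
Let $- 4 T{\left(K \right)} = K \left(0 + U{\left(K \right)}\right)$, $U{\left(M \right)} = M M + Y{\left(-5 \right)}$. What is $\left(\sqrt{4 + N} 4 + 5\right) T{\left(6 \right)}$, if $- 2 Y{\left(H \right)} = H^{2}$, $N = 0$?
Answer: $- \frac{1833}{4} \approx -458.25$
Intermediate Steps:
$Y{\left(H \right)} = - \frac{H^{2}}{2}$
$U{\left(M \right)} = - \frac{25}{2} + M^{2}$ ($U{\left(M \right)} = M M - \frac{\left(-5\right)^{2}}{2} = M^{2} - \frac{25}{2} = - \frac{25}{2} + M^{2}$)
$T{\left(K \right)} = - \frac{K \left(- \frac{25}{2} + K^{2}\right)}{4}$ ($T{\left(K \right)} = - \frac{K \left(0 + \left(- \frac{25}{2} + K^{2}\right)\right)}{4} = - \frac{K \left(- \frac{25}{2} + K^{2}\right)}{4}$)
$\left(\sqrt{4 + N} 4 + 5\right) T{\left(6 \right)} = \left(\sqrt{4 + 0} \cdot 4 + 5\right) \frac{1}{8} \cdot 6 \left(25 - 2 \cdot 6^{2}\right) = \left(\sqrt{4} \cdot 4 + 5\right) \frac{1}{8} \cdot 6 \left(25 - 72\right) = \left(2 \cdot 4 + 5\right) \frac{1}{8} \cdot 6 \left(25 - 72\right) = \left(8 + 5\right) \frac{1}{8} \cdot 6 \left(-47\right) = 13 \left(- \frac{141}{4}\right) = - \frac{1833}{4}$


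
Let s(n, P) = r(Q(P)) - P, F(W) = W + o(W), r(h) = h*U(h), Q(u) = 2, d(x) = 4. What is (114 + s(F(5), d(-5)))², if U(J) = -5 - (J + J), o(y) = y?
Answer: 8464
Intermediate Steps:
U(J) = -5 - 2*J
r(h) = h*(-5 - 2*h)
F(W) = 2*W (F(W) = W + W = 2*W)
s(n, P) = -18 - P (s(n, P) = -1*2*(5 + 2*2) - P = -1*2*(5 + 4) - P = -1*2*9 - P = -18 - P)
(114 + s(F(5), d(-5)))² = (114 + (-18 - 1*4))² = (114 + (-18 - 4))² = (114 - 22)² = 92² = 8464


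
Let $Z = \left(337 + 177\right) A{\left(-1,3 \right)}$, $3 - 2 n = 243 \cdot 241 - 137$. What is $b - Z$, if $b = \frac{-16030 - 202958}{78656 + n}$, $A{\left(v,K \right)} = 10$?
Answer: $- \frac{24225116}{4709} \approx -5144.4$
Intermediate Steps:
$n = - \frac{58423}{2}$ ($n = \frac{3}{2} - \frac{243 \cdot 241 - 137}{2} = \frac{3}{2} - \frac{58563 - 137}{2} = \frac{3}{2} - 29213 = - \frac{58423}{2} \approx -29212.0$)
$Z = 5140$ ($Z = \left(337 + 177\right) 10 = 514 \cdot 10 = 5140$)
$b = - \frac{20856}{4709}$ ($b = \frac{-16030 - 202958}{78656 - \frac{58423}{2}} = - \frac{218988}{\frac{98889}{2}} = \left(-218988\right) \frac{2}{98889} = - \frac{20856}{4709} \approx -4.429$)
$b - Z = - \frac{20856}{4709} - 5140 = - \frac{24225116}{4709}$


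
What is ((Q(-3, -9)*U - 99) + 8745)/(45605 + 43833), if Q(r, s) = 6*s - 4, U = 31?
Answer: 3424/44719 ≈ 0.076567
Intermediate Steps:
Q(r, s) = -4 + 6*s
((Q(-3, -9)*U - 99) + 8745)/(45605 + 43833) = (((-4 + 6*(-9))*31 - 99) + 8745)/(45605 + 43833) = (((-4 - 54)*31 - 99) + 8745)/89438 = ((-58*31 - 99) + 8745)*(1/89438) = ((-1798 - 99) + 8745)*(1/89438) = (-1897 + 8745)*(1/89438) = 6848*(1/89438) = 3424/44719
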